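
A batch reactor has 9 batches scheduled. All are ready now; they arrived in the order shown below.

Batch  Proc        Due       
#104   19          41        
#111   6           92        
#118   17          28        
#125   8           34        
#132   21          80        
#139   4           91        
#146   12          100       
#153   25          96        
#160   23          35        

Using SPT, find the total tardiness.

SPT (increasing processing time): #139 #111 #125 #146 #118 #104 #132 #160 #153.
#139: 0→4, due 91, tardiness 0
#111: 4→10, due 92, tardiness 0
#125: 10→18, due 34, tardiness 0
#146: 18→30, due 100, tardiness 0
#118: 30→47, due 28, tardiness 19
#104: 47→66, due 41, tardiness 25
#132: 66→87, due 80, tardiness 7
#160: 87→110, due 35, tardiness 75
#153: 110→135, due 96, tardiness 39
Sum = 0+0+0+0+19+25+7+75+39 = 165.

165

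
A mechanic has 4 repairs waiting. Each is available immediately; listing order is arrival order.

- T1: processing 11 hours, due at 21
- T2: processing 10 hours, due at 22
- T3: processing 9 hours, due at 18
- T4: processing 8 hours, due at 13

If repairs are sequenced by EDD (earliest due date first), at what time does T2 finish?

38

EDD (increasing due date): T4 T3 T1 T2.
T4: 0→8
T3: 8→17
T1: 17→28
T2: 28→38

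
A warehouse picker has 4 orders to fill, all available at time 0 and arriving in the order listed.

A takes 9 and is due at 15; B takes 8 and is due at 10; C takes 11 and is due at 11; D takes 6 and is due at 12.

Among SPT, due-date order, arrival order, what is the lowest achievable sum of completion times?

SPT (increasing processing time): D B A C.
D: 0→6
B: 6→14
A: 14→23
C: 23→34
Sum = 6+14+23+34 = 77.
EDD (increasing due date): B C D A.
B: 0→8
C: 8→19
D: 19→25
A: 25→34
Sum = 8+19+25+34 = 86.
FIFO (arrival order): A B C D.
A: 0→9
B: 9→17
C: 17→28
D: 28→34
Sum = 9+17+28+34 = 88.
SPT 77, EDD 86, FIFO 88 → minimum 77.

77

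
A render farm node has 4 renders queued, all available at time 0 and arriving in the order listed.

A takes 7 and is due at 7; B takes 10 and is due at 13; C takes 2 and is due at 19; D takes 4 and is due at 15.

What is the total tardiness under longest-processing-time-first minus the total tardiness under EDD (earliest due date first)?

LPT (decreasing processing time): B A D C.
B: 0→10, due 13, tardiness 0
A: 10→17, due 7, tardiness 10
D: 17→21, due 15, tardiness 6
C: 21→23, due 19, tardiness 4
Sum = 0+10+6+4 = 20.
EDD (increasing due date): A B D C.
A: 0→7, due 7, tardiness 0
B: 7→17, due 13, tardiness 4
D: 17→21, due 15, tardiness 6
C: 21→23, due 19, tardiness 4
Sum = 0+4+6+4 = 14.
Difference = 20 − 14 = 6.

6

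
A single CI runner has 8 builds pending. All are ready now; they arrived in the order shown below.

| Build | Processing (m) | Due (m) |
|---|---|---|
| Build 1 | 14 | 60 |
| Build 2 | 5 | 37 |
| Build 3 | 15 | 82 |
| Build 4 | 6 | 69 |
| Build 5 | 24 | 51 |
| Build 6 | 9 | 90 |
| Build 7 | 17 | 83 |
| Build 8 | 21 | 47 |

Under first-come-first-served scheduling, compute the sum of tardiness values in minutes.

FIFO (arrival order): Build 1 Build 2 Build 3 Build 4 Build 5 Build 6 Build 7 Build 8.
Build 1: 0→14, due 60, tardiness 0
Build 2: 14→19, due 37, tardiness 0
Build 3: 19→34, due 82, tardiness 0
Build 4: 34→40, due 69, tardiness 0
Build 5: 40→64, due 51, tardiness 13
Build 6: 64→73, due 90, tardiness 0
Build 7: 73→90, due 83, tardiness 7
Build 8: 90→111, due 47, tardiness 64
Sum = 0+0+0+0+13+0+7+64 = 84.

84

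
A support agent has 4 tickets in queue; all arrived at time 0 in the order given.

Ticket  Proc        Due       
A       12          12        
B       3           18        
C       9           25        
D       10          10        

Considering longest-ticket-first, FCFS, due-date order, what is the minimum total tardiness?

LPT (decreasing processing time): A D C B.
A: 0→12, due 12, tardiness 0
D: 12→22, due 10, tardiness 12
C: 22→31, due 25, tardiness 6
B: 31→34, due 18, tardiness 16
Sum = 0+12+6+16 = 34.
FIFO (arrival order): A B C D.
A: 0→12, due 12, tardiness 0
B: 12→15, due 18, tardiness 0
C: 15→24, due 25, tardiness 0
D: 24→34, due 10, tardiness 24
Sum = 0+0+0+24 = 24.
EDD (increasing due date): D A B C.
D: 0→10, due 10, tardiness 0
A: 10→22, due 12, tardiness 10
B: 22→25, due 18, tardiness 7
C: 25→34, due 25, tardiness 9
Sum = 0+10+7+9 = 26.
LPT 34, FIFO 24, EDD 26 → minimum 24.

24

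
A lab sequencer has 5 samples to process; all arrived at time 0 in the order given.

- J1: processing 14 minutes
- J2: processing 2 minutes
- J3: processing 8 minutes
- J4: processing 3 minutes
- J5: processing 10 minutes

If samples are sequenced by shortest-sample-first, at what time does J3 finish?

13

SPT (increasing processing time): J2 J4 J3 J5 J1.
J2: 0→2
J4: 2→5
J3: 5→13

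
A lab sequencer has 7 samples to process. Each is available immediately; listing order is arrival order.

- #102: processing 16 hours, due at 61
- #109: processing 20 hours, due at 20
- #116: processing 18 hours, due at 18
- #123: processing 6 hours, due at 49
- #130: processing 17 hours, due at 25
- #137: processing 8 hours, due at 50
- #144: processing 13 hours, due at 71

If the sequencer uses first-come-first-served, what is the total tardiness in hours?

FIFO (arrival order): #102 #109 #116 #123 #130 #137 #144.
#102: 0→16, due 61, tardiness 0
#109: 16→36, due 20, tardiness 16
#116: 36→54, due 18, tardiness 36
#123: 54→60, due 49, tardiness 11
#130: 60→77, due 25, tardiness 52
#137: 77→85, due 50, tardiness 35
#144: 85→98, due 71, tardiness 27
Sum = 0+16+36+11+52+35+27 = 177.

177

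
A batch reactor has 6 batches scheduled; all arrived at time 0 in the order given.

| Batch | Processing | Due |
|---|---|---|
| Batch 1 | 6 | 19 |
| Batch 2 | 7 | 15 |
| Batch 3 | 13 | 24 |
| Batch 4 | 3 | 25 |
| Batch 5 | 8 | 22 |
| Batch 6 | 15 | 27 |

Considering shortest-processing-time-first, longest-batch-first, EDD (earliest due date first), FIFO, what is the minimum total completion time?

141

SPT (increasing processing time): Batch 4 Batch 1 Batch 2 Batch 5 Batch 3 Batch 6.
Batch 4: 0→3
Batch 1: 3→9
Batch 2: 9→16
Batch 5: 16→24
Batch 3: 24→37
Batch 6: 37→52
Sum = 3+9+16+24+37+52 = 141.
LPT (decreasing processing time): Batch 6 Batch 3 Batch 5 Batch 2 Batch 1 Batch 4.
Batch 6: 0→15
Batch 3: 15→28
Batch 5: 28→36
Batch 2: 36→43
Batch 1: 43→49
Batch 4: 49→52
Sum = 15+28+36+43+49+52 = 223.
EDD (increasing due date): Batch 2 Batch 1 Batch 5 Batch 3 Batch 4 Batch 6.
Batch 2: 0→7
Batch 1: 7→13
Batch 5: 13→21
Batch 3: 21→34
Batch 4: 34→37
Batch 6: 37→52
Sum = 7+13+21+34+37+52 = 164.
FIFO (arrival order): Batch 1 Batch 2 Batch 3 Batch 4 Batch 5 Batch 6.
Batch 1: 0→6
Batch 2: 6→13
Batch 3: 13→26
Batch 4: 26→29
Batch 5: 29→37
Batch 6: 37→52
Sum = 6+13+26+29+37+52 = 163.
SPT 141, LPT 223, EDD 164, FIFO 163 → minimum 141.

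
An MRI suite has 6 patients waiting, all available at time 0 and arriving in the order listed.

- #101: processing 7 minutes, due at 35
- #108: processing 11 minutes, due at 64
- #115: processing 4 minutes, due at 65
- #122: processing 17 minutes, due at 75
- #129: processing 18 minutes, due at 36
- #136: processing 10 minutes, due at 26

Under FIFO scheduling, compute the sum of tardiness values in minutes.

62

FIFO (arrival order): #101 #108 #115 #122 #129 #136.
#101: 0→7, due 35, tardiness 0
#108: 7→18, due 64, tardiness 0
#115: 18→22, due 65, tardiness 0
#122: 22→39, due 75, tardiness 0
#129: 39→57, due 36, tardiness 21
#136: 57→67, due 26, tardiness 41
Sum = 0+0+0+0+21+41 = 62.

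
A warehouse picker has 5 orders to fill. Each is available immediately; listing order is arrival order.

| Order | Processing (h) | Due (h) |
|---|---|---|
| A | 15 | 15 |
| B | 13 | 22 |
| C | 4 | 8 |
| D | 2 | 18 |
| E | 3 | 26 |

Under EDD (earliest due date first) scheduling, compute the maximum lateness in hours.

12

EDD (increasing due date): C A D B E.
C: 0→4, due 8, lateness -4
A: 4→19, due 15, lateness 4
D: 19→21, due 18, lateness 3
B: 21→34, due 22, lateness 12
E: 34→37, due 26, lateness 11
Maximum = 12.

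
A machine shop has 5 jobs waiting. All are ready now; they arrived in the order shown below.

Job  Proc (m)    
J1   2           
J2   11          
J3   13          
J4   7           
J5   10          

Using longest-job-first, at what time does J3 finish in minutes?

13

LPT (decreasing processing time): J3 J2 J5 J4 J1.
J3: 0→13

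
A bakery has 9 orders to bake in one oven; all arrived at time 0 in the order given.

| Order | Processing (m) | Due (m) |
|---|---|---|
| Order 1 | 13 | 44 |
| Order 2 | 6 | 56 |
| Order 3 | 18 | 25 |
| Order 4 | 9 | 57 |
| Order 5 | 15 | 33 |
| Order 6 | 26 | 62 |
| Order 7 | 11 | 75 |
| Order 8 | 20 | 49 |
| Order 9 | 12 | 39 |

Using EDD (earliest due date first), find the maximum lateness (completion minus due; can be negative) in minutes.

57

EDD (increasing due date): Order 3 Order 5 Order 9 Order 1 Order 8 Order 2 Order 4 Order 6 Order 7.
Order 3: 0→18, due 25, lateness -7
Order 5: 18→33, due 33, lateness 0
Order 9: 33→45, due 39, lateness 6
Order 1: 45→58, due 44, lateness 14
Order 8: 58→78, due 49, lateness 29
Order 2: 78→84, due 56, lateness 28
Order 4: 84→93, due 57, lateness 36
Order 6: 93→119, due 62, lateness 57
Order 7: 119→130, due 75, lateness 55
Maximum = 57.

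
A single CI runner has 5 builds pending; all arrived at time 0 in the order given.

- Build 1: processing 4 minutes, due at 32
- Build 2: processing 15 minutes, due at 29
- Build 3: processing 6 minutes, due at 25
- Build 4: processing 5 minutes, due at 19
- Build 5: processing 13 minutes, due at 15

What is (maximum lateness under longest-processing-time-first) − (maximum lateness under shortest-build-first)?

LPT (decreasing processing time): Build 2 Build 5 Build 3 Build 4 Build 1.
Build 2: 0→15, due 29, lateness -14
Build 5: 15→28, due 15, lateness 13
Build 3: 28→34, due 25, lateness 9
Build 4: 34→39, due 19, lateness 20
Build 1: 39→43, due 32, lateness 11
Maximum = 20.
SPT (increasing processing time): Build 1 Build 4 Build 3 Build 5 Build 2.
Build 1: 0→4, due 32, lateness -28
Build 4: 4→9, due 19, lateness -10
Build 3: 9→15, due 25, lateness -10
Build 5: 15→28, due 15, lateness 13
Build 2: 28→43, due 29, lateness 14
Maximum = 14.
Difference = 20 − 14 = 6.

6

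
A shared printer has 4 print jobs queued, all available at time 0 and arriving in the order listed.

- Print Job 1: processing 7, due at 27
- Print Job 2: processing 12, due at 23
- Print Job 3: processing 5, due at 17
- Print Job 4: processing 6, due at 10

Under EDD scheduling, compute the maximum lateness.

3

EDD (increasing due date): Print Job 4 Print Job 3 Print Job 2 Print Job 1.
Print Job 4: 0→6, due 10, lateness -4
Print Job 3: 6→11, due 17, lateness -6
Print Job 2: 11→23, due 23, lateness 0
Print Job 1: 23→30, due 27, lateness 3
Maximum = 3.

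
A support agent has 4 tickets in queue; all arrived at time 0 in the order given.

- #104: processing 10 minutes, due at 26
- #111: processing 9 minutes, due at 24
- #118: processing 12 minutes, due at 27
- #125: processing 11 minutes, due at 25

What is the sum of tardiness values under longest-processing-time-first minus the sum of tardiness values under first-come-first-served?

4

LPT (decreasing processing time): #118 #125 #104 #111.
#118: 0→12, due 27, tardiness 0
#125: 12→23, due 25, tardiness 0
#104: 23→33, due 26, tardiness 7
#111: 33→42, due 24, tardiness 18
Sum = 0+0+7+18 = 25.
FIFO (arrival order): #104 #111 #118 #125.
#104: 0→10, due 26, tardiness 0
#111: 10→19, due 24, tardiness 0
#118: 19→31, due 27, tardiness 4
#125: 31→42, due 25, tardiness 17
Sum = 0+0+4+17 = 21.
Difference = 25 − 21 = 4.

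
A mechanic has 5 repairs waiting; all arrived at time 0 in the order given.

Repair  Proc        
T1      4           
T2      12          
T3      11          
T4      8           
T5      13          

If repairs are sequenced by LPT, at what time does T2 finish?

LPT (decreasing processing time): T5 T2 T3 T4 T1.
T5: 0→13
T2: 13→25

25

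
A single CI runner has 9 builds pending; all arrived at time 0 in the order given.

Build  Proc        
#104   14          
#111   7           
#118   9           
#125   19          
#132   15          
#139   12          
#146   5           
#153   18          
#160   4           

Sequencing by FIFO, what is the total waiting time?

434

FIFO (arrival order): #104 #111 #118 #125 #132 #139 #146 #153 #160.
#104: waits 0, runs 0→14
#111: waits 14, runs 14→21
#118: waits 21, runs 21→30
#125: waits 30, runs 30→49
#132: waits 49, runs 49→64
#139: waits 64, runs 64→76
#146: waits 76, runs 76→81
#153: waits 81, runs 81→99
#160: waits 99, runs 99→103
Sum = 0+14+21+30+49+64+76+81+99 = 434.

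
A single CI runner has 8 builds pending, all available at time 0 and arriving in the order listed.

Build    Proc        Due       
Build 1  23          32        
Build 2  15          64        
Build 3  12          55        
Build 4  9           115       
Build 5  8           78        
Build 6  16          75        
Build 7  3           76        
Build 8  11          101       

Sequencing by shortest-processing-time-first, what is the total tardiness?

SPT (increasing processing time): Build 7 Build 5 Build 4 Build 8 Build 3 Build 2 Build 6 Build 1.
Build 7: 0→3, due 76, tardiness 0
Build 5: 3→11, due 78, tardiness 0
Build 4: 11→20, due 115, tardiness 0
Build 8: 20→31, due 101, tardiness 0
Build 3: 31→43, due 55, tardiness 0
Build 2: 43→58, due 64, tardiness 0
Build 6: 58→74, due 75, tardiness 0
Build 1: 74→97, due 32, tardiness 65
Sum = 0+0+0+0+0+0+0+65 = 65.

65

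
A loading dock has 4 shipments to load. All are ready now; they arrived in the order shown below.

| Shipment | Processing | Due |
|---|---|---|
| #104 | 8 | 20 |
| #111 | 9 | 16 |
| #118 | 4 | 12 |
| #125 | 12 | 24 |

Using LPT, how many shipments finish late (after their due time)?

LPT (decreasing processing time): #125 #111 #104 #118.
#125: 0→12, due 24, tardiness 0
#111: 12→21, due 16, tardiness 5
#104: 21→29, due 20, tardiness 9
#118: 29→33, due 12, tardiness 21
Late shipments: 3.

3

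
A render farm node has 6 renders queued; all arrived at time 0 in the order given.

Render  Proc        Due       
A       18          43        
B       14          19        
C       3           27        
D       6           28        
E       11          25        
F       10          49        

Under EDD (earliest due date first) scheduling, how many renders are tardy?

4

EDD (increasing due date): B E C D A F.
B: 0→14, due 19, tardiness 0
E: 14→25, due 25, tardiness 0
C: 25→28, due 27, tardiness 1
D: 28→34, due 28, tardiness 6
A: 34→52, due 43, tardiness 9
F: 52→62, due 49, tardiness 13
Late renders: 4.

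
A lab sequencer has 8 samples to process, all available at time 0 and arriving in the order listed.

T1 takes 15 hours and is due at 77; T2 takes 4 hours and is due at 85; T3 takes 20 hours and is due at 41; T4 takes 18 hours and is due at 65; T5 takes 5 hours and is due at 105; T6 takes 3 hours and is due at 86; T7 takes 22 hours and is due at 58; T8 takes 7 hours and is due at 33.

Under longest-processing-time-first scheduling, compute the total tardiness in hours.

LPT (decreasing processing time): T7 T3 T4 T1 T8 T5 T2 T6.
T7: 0→22, due 58, tardiness 0
T3: 22→42, due 41, tardiness 1
T4: 42→60, due 65, tardiness 0
T1: 60→75, due 77, tardiness 0
T8: 75→82, due 33, tardiness 49
T5: 82→87, due 105, tardiness 0
T2: 87→91, due 85, tardiness 6
T6: 91→94, due 86, tardiness 8
Sum = 0+1+0+0+49+0+6+8 = 64.

64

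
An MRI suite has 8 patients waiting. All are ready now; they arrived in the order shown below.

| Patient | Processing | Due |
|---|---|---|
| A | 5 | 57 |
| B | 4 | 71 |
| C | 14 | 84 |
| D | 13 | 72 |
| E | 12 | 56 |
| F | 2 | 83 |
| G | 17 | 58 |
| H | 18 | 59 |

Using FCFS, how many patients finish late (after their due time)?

FIFO (arrival order): A B C D E F G H.
A: 0→5, due 57, tardiness 0
B: 5→9, due 71, tardiness 0
C: 9→23, due 84, tardiness 0
D: 23→36, due 72, tardiness 0
E: 36→48, due 56, tardiness 0
F: 48→50, due 83, tardiness 0
G: 50→67, due 58, tardiness 9
H: 67→85, due 59, tardiness 26
Late patients: 2.

2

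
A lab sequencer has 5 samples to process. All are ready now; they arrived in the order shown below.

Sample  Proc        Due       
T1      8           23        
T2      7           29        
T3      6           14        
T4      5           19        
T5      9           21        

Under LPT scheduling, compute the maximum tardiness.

16

LPT (decreasing processing time): T5 T1 T2 T3 T4.
T5: 0→9, due 21, tardiness 0
T1: 9→17, due 23, tardiness 0
T2: 17→24, due 29, tardiness 0
T3: 24→30, due 14, tardiness 16
T4: 30→35, due 19, tardiness 16
Maximum = 16.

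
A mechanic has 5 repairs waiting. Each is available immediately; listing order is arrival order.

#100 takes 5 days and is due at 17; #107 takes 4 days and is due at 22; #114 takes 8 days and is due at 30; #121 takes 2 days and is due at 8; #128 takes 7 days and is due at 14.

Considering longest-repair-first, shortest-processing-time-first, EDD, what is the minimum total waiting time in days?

37

LPT (decreasing processing time): #114 #128 #100 #107 #121.
#114: waits 0, runs 0→8
#128: waits 8, runs 8→15
#100: waits 15, runs 15→20
#107: waits 20, runs 20→24
#121: waits 24, runs 24→26
Sum = 0+8+15+20+24 = 67.
SPT (increasing processing time): #121 #107 #100 #128 #114.
#121: waits 0, runs 0→2
#107: waits 2, runs 2→6
#100: waits 6, runs 6→11
#128: waits 11, runs 11→18
#114: waits 18, runs 18→26
Sum = 0+2+6+11+18 = 37.
EDD (increasing due date): #121 #128 #100 #107 #114.
#121: waits 0, runs 0→2
#128: waits 2, runs 2→9
#100: waits 9, runs 9→14
#107: waits 14, runs 14→18
#114: waits 18, runs 18→26
Sum = 0+2+9+14+18 = 43.
LPT 67, SPT 37, EDD 43 → minimum 37.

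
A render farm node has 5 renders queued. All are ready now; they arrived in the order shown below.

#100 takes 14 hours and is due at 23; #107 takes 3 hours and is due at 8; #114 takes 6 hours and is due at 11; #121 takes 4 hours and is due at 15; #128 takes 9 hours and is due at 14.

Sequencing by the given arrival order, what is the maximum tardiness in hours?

22

FIFO (arrival order): #100 #107 #114 #121 #128.
#100: 0→14, due 23, tardiness 0
#107: 14→17, due 8, tardiness 9
#114: 17→23, due 11, tardiness 12
#121: 23→27, due 15, tardiness 12
#128: 27→36, due 14, tardiness 22
Maximum = 22.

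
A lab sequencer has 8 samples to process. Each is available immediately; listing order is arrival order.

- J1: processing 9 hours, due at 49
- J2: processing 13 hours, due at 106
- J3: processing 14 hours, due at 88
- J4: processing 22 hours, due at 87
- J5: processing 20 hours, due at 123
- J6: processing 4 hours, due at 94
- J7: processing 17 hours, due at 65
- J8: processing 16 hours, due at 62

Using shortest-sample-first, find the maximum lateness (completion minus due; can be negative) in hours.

SPT (increasing processing time): J6 J1 J2 J3 J8 J7 J5 J4.
J6: 0→4, due 94, lateness -90
J1: 4→13, due 49, lateness -36
J2: 13→26, due 106, lateness -80
J3: 26→40, due 88, lateness -48
J8: 40→56, due 62, lateness -6
J7: 56→73, due 65, lateness 8
J5: 73→93, due 123, lateness -30
J4: 93→115, due 87, lateness 28
Maximum = 28.

28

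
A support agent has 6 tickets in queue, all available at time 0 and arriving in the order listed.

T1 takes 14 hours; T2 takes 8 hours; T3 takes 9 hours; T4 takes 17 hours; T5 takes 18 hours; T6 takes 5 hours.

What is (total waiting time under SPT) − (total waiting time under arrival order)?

-52

SPT (increasing processing time): T6 T2 T3 T1 T4 T5.
T6: waits 0, runs 0→5
T2: waits 5, runs 5→13
T3: waits 13, runs 13→22
T1: waits 22, runs 22→36
T4: waits 36, runs 36→53
T5: waits 53, runs 53→71
Sum = 0+5+13+22+36+53 = 129.
FIFO (arrival order): T1 T2 T3 T4 T5 T6.
T1: waits 0, runs 0→14
T2: waits 14, runs 14→22
T3: waits 22, runs 22→31
T4: waits 31, runs 31→48
T5: waits 48, runs 48→66
T6: waits 66, runs 66→71
Sum = 0+14+22+31+48+66 = 181.
Difference = 129 − 181 = -52.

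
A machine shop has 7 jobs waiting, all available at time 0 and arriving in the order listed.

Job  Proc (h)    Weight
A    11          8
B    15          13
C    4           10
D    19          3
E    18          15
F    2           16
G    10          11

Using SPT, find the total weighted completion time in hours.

SPT (increasing processing time): F C G A B E D.
F: finishes 2, weight 16, w·C = 32
C: finishes 6, weight 10, w·C = 60
G: finishes 16, weight 11, w·C = 176
A: finishes 27, weight 8, w·C = 216
B: finishes 42, weight 13, w·C = 546
E: finishes 60, weight 15, w·C = 900
D: finishes 79, weight 3, w·C = 237
Sum = 32+60+176+216+546+900+237 = 2167.

2167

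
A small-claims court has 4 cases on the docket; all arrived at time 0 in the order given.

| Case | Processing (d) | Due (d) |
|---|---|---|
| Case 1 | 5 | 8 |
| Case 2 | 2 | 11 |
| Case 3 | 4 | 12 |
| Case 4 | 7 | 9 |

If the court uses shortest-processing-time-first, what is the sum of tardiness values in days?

12

SPT (increasing processing time): Case 2 Case 3 Case 1 Case 4.
Case 2: 0→2, due 11, tardiness 0
Case 3: 2→6, due 12, tardiness 0
Case 1: 6→11, due 8, tardiness 3
Case 4: 11→18, due 9, tardiness 9
Sum = 0+0+3+9 = 12.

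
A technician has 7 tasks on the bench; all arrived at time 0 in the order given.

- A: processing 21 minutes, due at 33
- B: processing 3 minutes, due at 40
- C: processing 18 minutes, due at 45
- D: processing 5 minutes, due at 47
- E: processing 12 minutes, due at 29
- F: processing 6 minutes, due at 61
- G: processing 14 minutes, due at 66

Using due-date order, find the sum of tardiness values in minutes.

EDD (increasing due date): E A B C D F G.
E: 0→12, due 29, tardiness 0
A: 12→33, due 33, tardiness 0
B: 33→36, due 40, tardiness 0
C: 36→54, due 45, tardiness 9
D: 54→59, due 47, tardiness 12
F: 59→65, due 61, tardiness 4
G: 65→79, due 66, tardiness 13
Sum = 0+0+0+9+12+4+13 = 38.

38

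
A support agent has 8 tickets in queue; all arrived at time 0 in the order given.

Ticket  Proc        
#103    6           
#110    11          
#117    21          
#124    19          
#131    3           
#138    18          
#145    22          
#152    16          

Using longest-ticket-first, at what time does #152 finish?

LPT (decreasing processing time): #145 #117 #124 #138 #152 #110 #103 #131.
#145: 0→22
#117: 22→43
#124: 43→62
#138: 62→80
#152: 80→96

96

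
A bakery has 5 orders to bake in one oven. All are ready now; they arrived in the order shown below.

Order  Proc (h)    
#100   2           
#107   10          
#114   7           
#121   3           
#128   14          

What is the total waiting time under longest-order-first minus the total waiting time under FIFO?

48

LPT (decreasing processing time): #128 #107 #114 #121 #100.
#128: waits 0, runs 0→14
#107: waits 14, runs 14→24
#114: waits 24, runs 24→31
#121: waits 31, runs 31→34
#100: waits 34, runs 34→36
Sum = 0+14+24+31+34 = 103.
FIFO (arrival order): #100 #107 #114 #121 #128.
#100: waits 0, runs 0→2
#107: waits 2, runs 2→12
#114: waits 12, runs 12→19
#121: waits 19, runs 19→22
#128: waits 22, runs 22→36
Sum = 0+2+12+19+22 = 55.
Difference = 103 − 55 = 48.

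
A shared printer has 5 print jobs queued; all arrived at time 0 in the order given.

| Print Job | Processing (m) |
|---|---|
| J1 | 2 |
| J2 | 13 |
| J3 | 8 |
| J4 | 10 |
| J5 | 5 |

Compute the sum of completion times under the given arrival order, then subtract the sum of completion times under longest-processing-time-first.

FIFO (arrival order): J1 J2 J3 J4 J5.
J1: 0→2
J2: 2→15
J3: 15→23
J4: 23→33
J5: 33→38
Sum = 2+15+23+33+38 = 111.
LPT (decreasing processing time): J2 J4 J3 J5 J1.
J2: 0→13
J4: 13→23
J3: 23→31
J5: 31→36
J1: 36→38
Sum = 13+23+31+36+38 = 141.
Difference = 111 − 141 = -30.

-30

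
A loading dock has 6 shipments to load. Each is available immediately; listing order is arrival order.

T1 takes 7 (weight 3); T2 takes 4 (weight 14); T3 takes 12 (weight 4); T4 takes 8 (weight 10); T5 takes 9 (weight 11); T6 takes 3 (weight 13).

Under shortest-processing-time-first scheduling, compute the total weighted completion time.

912

SPT (increasing processing time): T6 T2 T1 T4 T5 T3.
T6: finishes 3, weight 13, w·C = 39
T2: finishes 7, weight 14, w·C = 98
T1: finishes 14, weight 3, w·C = 42
T4: finishes 22, weight 10, w·C = 220
T5: finishes 31, weight 11, w·C = 341
T3: finishes 43, weight 4, w·C = 172
Sum = 39+98+42+220+341+172 = 912.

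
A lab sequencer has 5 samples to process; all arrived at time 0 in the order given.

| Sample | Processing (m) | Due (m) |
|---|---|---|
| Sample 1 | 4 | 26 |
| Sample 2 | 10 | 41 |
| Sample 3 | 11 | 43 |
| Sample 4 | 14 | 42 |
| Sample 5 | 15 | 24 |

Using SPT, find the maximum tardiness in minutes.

SPT (increasing processing time): Sample 1 Sample 2 Sample 3 Sample 4 Sample 5.
Sample 1: 0→4, due 26, tardiness 0
Sample 2: 4→14, due 41, tardiness 0
Sample 3: 14→25, due 43, tardiness 0
Sample 4: 25→39, due 42, tardiness 0
Sample 5: 39→54, due 24, tardiness 30
Maximum = 30.

30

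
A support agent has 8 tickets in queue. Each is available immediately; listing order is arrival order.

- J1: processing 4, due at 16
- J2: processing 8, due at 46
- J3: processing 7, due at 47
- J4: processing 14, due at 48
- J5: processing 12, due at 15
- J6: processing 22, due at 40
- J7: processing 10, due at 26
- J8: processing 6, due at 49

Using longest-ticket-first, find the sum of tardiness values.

208

LPT (decreasing processing time): J6 J4 J5 J7 J2 J3 J8 J1.
J6: 0→22, due 40, tardiness 0
J4: 22→36, due 48, tardiness 0
J5: 36→48, due 15, tardiness 33
J7: 48→58, due 26, tardiness 32
J2: 58→66, due 46, tardiness 20
J3: 66→73, due 47, tardiness 26
J8: 73→79, due 49, tardiness 30
J1: 79→83, due 16, tardiness 67
Sum = 0+0+33+32+20+26+30+67 = 208.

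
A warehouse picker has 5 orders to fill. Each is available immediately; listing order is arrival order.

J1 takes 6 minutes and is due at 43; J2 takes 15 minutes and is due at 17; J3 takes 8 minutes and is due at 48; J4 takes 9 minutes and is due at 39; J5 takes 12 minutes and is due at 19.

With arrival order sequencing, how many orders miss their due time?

FIFO (arrival order): J1 J2 J3 J4 J5.
J1: 0→6, due 43, tardiness 0
J2: 6→21, due 17, tardiness 4
J3: 21→29, due 48, tardiness 0
J4: 29→38, due 39, tardiness 0
J5: 38→50, due 19, tardiness 31
Late orders: 2.

2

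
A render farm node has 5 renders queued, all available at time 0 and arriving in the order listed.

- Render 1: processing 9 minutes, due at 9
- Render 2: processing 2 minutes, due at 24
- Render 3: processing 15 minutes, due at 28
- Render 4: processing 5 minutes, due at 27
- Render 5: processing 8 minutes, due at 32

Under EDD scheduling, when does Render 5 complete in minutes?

EDD (increasing due date): Render 1 Render 2 Render 4 Render 3 Render 5.
Render 1: 0→9
Render 2: 9→11
Render 4: 11→16
Render 3: 16→31
Render 5: 31→39

39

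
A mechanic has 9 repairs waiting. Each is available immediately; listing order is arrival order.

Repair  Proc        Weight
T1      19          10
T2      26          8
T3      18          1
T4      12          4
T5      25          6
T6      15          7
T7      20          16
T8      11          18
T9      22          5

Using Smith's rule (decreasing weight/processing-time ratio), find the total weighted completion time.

WSPT (decreasing weight/processing-time ratio): T8 T7 T1 T6 T4 T2 T5 T9 T3.
T8: finishes 11, weight 18, w·C = 198
T7: finishes 31, weight 16, w·C = 496
T1: finishes 50, weight 10, w·C = 500
T6: finishes 65, weight 7, w·C = 455
T4: finishes 77, weight 4, w·C = 308
T2: finishes 103, weight 8, w·C = 824
T5: finishes 128, weight 6, w·C = 768
T9: finishes 150, weight 5, w·C = 750
T3: finishes 168, weight 1, w·C = 168
Sum = 198+496+500+455+308+824+768+750+168 = 4467.

4467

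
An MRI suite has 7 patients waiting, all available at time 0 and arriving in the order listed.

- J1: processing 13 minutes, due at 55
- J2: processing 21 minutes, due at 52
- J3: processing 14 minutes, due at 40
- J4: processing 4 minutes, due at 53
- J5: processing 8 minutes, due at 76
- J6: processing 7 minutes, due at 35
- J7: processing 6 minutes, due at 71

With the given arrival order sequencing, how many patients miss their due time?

3

FIFO (arrival order): J1 J2 J3 J4 J5 J6 J7.
J1: 0→13, due 55, tardiness 0
J2: 13→34, due 52, tardiness 0
J3: 34→48, due 40, tardiness 8
J4: 48→52, due 53, tardiness 0
J5: 52→60, due 76, tardiness 0
J6: 60→67, due 35, tardiness 32
J7: 67→73, due 71, tardiness 2
Late patients: 3.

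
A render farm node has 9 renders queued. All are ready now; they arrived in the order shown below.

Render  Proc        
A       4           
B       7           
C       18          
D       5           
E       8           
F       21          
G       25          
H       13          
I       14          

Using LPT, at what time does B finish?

106

LPT (decreasing processing time): G F C I H E B D A.
G: 0→25
F: 25→46
C: 46→64
I: 64→78
H: 78→91
E: 91→99
B: 99→106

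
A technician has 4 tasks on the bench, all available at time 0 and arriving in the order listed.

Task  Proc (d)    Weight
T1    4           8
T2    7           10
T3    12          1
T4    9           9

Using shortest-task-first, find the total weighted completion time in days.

354

SPT (increasing processing time): T1 T2 T4 T3.
T1: finishes 4, weight 8, w·C = 32
T2: finishes 11, weight 10, w·C = 110
T4: finishes 20, weight 9, w·C = 180
T3: finishes 32, weight 1, w·C = 32
Sum = 32+110+180+32 = 354.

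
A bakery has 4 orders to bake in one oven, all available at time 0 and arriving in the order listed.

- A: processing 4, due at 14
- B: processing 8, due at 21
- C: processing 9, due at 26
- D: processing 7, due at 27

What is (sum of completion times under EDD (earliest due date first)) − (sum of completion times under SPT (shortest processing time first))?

EDD (increasing due date): A B C D.
A: 0→4
B: 4→12
C: 12→21
D: 21→28
Sum = 4+12+21+28 = 65.
SPT (increasing processing time): A D B C.
A: 0→4
D: 4→11
B: 11→19
C: 19→28
Sum = 4+11+19+28 = 62.
Difference = 65 − 62 = 3.

3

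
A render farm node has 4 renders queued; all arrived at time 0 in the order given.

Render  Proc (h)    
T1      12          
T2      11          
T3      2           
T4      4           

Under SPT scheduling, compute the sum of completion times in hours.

54

SPT (increasing processing time): T3 T4 T2 T1.
T3: 0→2
T4: 2→6
T2: 6→17
T1: 17→29
Sum = 2+6+17+29 = 54.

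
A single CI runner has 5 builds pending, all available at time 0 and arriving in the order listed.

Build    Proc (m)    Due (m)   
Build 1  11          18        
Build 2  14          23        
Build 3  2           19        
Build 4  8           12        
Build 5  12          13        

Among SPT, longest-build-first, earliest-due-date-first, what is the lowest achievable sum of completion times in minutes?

SPT (increasing processing time): Build 3 Build 4 Build 1 Build 5 Build 2.
Build 3: 0→2
Build 4: 2→10
Build 1: 10→21
Build 5: 21→33
Build 2: 33→47
Sum = 2+10+21+33+47 = 113.
LPT (decreasing processing time): Build 2 Build 5 Build 1 Build 4 Build 3.
Build 2: 0→14
Build 5: 14→26
Build 1: 26→37
Build 4: 37→45
Build 3: 45→47
Sum = 14+26+37+45+47 = 169.
EDD (increasing due date): Build 4 Build 5 Build 1 Build 3 Build 2.
Build 4: 0→8
Build 5: 8→20
Build 1: 20→31
Build 3: 31→33
Build 2: 33→47
Sum = 8+20+31+33+47 = 139.
SPT 113, LPT 169, EDD 139 → minimum 113.

113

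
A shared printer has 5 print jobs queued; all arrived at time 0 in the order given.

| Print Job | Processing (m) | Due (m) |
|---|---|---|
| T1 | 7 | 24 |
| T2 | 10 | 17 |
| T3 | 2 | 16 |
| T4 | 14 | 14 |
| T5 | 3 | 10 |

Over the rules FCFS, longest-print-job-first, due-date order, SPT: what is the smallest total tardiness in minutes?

FIFO (arrival order): T1 T2 T3 T4 T5.
T1: 0→7, due 24, tardiness 0
T2: 7→17, due 17, tardiness 0
T3: 17→19, due 16, tardiness 3
T4: 19→33, due 14, tardiness 19
T5: 33→36, due 10, tardiness 26
Sum = 0+0+3+19+26 = 48.
LPT (decreasing processing time): T4 T2 T1 T5 T3.
T4: 0→14, due 14, tardiness 0
T2: 14→24, due 17, tardiness 7
T1: 24→31, due 24, tardiness 7
T5: 31→34, due 10, tardiness 24
T3: 34→36, due 16, tardiness 20
Sum = 0+7+7+24+20 = 58.
EDD (increasing due date): T5 T4 T3 T2 T1.
T5: 0→3, due 10, tardiness 0
T4: 3→17, due 14, tardiness 3
T3: 17→19, due 16, tardiness 3
T2: 19→29, due 17, tardiness 12
T1: 29→36, due 24, tardiness 12
Sum = 0+3+3+12+12 = 30.
SPT (increasing processing time): T3 T5 T1 T2 T4.
T3: 0→2, due 16, tardiness 0
T5: 2→5, due 10, tardiness 0
T1: 5→12, due 24, tardiness 0
T2: 12→22, due 17, tardiness 5
T4: 22→36, due 14, tardiness 22
Sum = 0+0+0+5+22 = 27.
FIFO 48, LPT 58, EDD 30, SPT 27 → minimum 27.

27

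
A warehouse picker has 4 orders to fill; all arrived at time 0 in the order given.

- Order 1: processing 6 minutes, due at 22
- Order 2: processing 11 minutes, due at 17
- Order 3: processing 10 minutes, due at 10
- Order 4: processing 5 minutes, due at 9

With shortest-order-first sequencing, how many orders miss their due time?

2

SPT (increasing processing time): Order 4 Order 1 Order 3 Order 2.
Order 4: 0→5, due 9, tardiness 0
Order 1: 5→11, due 22, tardiness 0
Order 3: 11→21, due 10, tardiness 11
Order 2: 21→32, due 17, tardiness 15
Late orders: 2.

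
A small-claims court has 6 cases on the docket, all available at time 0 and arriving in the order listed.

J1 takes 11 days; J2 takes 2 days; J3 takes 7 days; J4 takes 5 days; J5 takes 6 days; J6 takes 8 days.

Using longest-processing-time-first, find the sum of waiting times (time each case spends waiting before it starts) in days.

LPT (decreasing processing time): J1 J6 J3 J5 J4 J2.
J1: waits 0, runs 0→11
J6: waits 11, runs 11→19
J3: waits 19, runs 19→26
J5: waits 26, runs 26→32
J4: waits 32, runs 32→37
J2: waits 37, runs 37→39
Sum = 0+11+19+26+32+37 = 125.

125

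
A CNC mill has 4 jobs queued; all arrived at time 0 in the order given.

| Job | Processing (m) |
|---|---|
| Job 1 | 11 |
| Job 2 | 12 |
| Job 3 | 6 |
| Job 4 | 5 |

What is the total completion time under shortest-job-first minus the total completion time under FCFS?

SPT (increasing processing time): Job 4 Job 3 Job 1 Job 2.
Job 4: 0→5
Job 3: 5→11
Job 1: 11→22
Job 2: 22→34
Sum = 5+11+22+34 = 72.
FIFO (arrival order): Job 1 Job 2 Job 3 Job 4.
Job 1: 0→11
Job 2: 11→23
Job 3: 23→29
Job 4: 29→34
Sum = 11+23+29+34 = 97.
Difference = 72 − 97 = -25.

-25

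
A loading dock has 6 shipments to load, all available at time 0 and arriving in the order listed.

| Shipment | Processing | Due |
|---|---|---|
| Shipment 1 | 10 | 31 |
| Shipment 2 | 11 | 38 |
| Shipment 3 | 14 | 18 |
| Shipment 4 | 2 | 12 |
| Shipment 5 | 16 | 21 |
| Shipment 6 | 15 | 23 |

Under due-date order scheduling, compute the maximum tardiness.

EDD (increasing due date): Shipment 4 Shipment 3 Shipment 5 Shipment 6 Shipment 1 Shipment 2.
Shipment 4: 0→2, due 12, tardiness 0
Shipment 3: 2→16, due 18, tardiness 0
Shipment 5: 16→32, due 21, tardiness 11
Shipment 6: 32→47, due 23, tardiness 24
Shipment 1: 47→57, due 31, tardiness 26
Shipment 2: 57→68, due 38, tardiness 30
Maximum = 30.

30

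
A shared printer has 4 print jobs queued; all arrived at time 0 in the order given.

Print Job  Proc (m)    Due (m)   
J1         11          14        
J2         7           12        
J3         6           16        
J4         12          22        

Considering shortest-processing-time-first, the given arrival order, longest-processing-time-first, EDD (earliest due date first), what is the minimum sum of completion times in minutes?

SPT (increasing processing time): J3 J2 J1 J4.
J3: 0→6
J2: 6→13
J1: 13→24
J4: 24→36
Sum = 6+13+24+36 = 79.
FIFO (arrival order): J1 J2 J3 J4.
J1: 0→11
J2: 11→18
J3: 18→24
J4: 24→36
Sum = 11+18+24+36 = 89.
LPT (decreasing processing time): J4 J1 J2 J3.
J4: 0→12
J1: 12→23
J2: 23→30
J3: 30→36
Sum = 12+23+30+36 = 101.
EDD (increasing due date): J2 J1 J3 J4.
J2: 0→7
J1: 7→18
J3: 18→24
J4: 24→36
Sum = 7+18+24+36 = 85.
SPT 79, FIFO 89, LPT 101, EDD 85 → minimum 79.

79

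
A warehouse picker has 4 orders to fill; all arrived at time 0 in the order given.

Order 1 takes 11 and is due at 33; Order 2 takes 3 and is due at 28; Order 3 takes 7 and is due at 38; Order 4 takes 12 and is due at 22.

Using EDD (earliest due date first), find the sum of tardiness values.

EDD (increasing due date): Order 4 Order 2 Order 1 Order 3.
Order 4: 0→12, due 22, tardiness 0
Order 2: 12→15, due 28, tardiness 0
Order 1: 15→26, due 33, tardiness 0
Order 3: 26→33, due 38, tardiness 0
Sum = 0+0+0+0 = 0.

0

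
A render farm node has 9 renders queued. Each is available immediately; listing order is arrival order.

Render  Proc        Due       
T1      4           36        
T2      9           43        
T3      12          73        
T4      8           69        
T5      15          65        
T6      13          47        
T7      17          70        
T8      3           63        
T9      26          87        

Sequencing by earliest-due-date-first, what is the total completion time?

425

EDD (increasing due date): T1 T2 T6 T8 T5 T4 T7 T3 T9.
T1: 0→4
T2: 4→13
T6: 13→26
T8: 26→29
T5: 29→44
T4: 44→52
T7: 52→69
T3: 69→81
T9: 81→107
Sum = 4+13+26+29+44+52+69+81+107 = 425.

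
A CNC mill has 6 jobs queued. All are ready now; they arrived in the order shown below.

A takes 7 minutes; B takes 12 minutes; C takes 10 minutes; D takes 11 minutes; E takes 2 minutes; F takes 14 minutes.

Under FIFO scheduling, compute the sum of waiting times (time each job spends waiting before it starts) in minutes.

137

FIFO (arrival order): A B C D E F.
A: waits 0, runs 0→7
B: waits 7, runs 7→19
C: waits 19, runs 19→29
D: waits 29, runs 29→40
E: waits 40, runs 40→42
F: waits 42, runs 42→56
Sum = 0+7+19+29+40+42 = 137.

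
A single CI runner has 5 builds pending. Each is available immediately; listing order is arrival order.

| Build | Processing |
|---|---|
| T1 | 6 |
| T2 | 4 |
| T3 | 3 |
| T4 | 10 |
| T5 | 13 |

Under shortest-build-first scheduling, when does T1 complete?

13

SPT (increasing processing time): T3 T2 T1 T4 T5.
T3: 0→3
T2: 3→7
T1: 7→13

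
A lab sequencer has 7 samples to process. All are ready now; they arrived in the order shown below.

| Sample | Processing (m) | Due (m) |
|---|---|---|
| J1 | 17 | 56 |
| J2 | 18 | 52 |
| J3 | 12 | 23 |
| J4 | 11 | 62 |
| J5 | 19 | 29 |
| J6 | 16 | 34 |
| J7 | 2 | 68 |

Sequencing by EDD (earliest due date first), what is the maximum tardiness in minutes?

EDD (increasing due date): J3 J5 J6 J2 J1 J4 J7.
J3: 0→12, due 23, tardiness 0
J5: 12→31, due 29, tardiness 2
J6: 31→47, due 34, tardiness 13
J2: 47→65, due 52, tardiness 13
J1: 65→82, due 56, tardiness 26
J4: 82→93, due 62, tardiness 31
J7: 93→95, due 68, tardiness 27
Maximum = 31.

31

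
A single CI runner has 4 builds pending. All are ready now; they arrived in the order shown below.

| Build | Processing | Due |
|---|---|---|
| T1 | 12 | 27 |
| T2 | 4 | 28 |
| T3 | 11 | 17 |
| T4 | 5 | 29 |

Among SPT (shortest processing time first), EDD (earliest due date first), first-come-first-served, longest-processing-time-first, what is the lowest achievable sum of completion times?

SPT (increasing processing time): T2 T4 T3 T1.
T2: 0→4
T4: 4→9
T3: 9→20
T1: 20→32
Sum = 4+9+20+32 = 65.
EDD (increasing due date): T3 T1 T2 T4.
T3: 0→11
T1: 11→23
T2: 23→27
T4: 27→32
Sum = 11+23+27+32 = 93.
FIFO (arrival order): T1 T2 T3 T4.
T1: 0→12
T2: 12→16
T3: 16→27
T4: 27→32
Sum = 12+16+27+32 = 87.
LPT (decreasing processing time): T1 T3 T4 T2.
T1: 0→12
T3: 12→23
T4: 23→28
T2: 28→32
Sum = 12+23+28+32 = 95.
SPT 65, EDD 93, FIFO 87, LPT 95 → minimum 65.

65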